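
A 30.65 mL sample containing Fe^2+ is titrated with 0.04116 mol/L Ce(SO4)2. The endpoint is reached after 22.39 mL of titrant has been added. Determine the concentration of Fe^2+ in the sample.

0.0301 M

n(Ce(SO4)2) = 0.04116 x 0.02239 = 0.0009216 mol.
From the balanced equation, 1 mol Ce(SO4)2 reacts with 1 mol Fe^2+, so n(Fe^2+) = 0.0009216 x 1/1 = 0.0009216 mol.
[Fe^2+] = 0.0009216 / 0.03065 L = 0.0301 M.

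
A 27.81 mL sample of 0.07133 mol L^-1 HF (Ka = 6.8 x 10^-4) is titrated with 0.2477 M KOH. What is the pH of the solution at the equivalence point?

7.96

n(HF) = 0.07133 x 0.02781 = 0.001984 mol; V(KOH) at equivalence = 0.001984/0.2477 = 0.008008 L.
At equivalence all the acid is converted to F-; total volume = 0.02781 + 0.008008 = 0.03582 L, so [F-] = 0.001984/0.03582 = 0.05538 M.
Kb = Kw/Ka = 1.0e-14 / 6.8 x 10^-4 = 1.47e-11.
[OH^-] = sqrt(Kb x [F-]) = sqrt(1.47e-11 x 0.05538) = 9.02e-7 M.
pOH = 6.04, so pH = 14.00 - 6.04 = 7.96.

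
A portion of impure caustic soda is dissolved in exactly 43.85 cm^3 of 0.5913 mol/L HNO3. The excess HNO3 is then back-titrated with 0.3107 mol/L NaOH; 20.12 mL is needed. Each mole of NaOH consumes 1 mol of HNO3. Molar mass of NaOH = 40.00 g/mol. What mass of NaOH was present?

Total n(HNO3) added = 0.5913 x 0.04385 = 0.02593 mol.
n(NaOH) used = 0.3107 x 0.02012 = 0.006251 mol, which equals the excess n(HNO3).
So n(HNO3) consumed by the sample = 0.02593 - 0.006251 = 0.01968 mol.
n(NaOH) = 0.01968 / 1 = 0.01968 mol.
mass = 0.01968 mol x 40.00 g/mol = 0.787 g.

0.787 g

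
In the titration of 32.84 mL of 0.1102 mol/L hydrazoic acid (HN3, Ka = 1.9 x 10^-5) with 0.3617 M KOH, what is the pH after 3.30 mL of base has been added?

Initial n(HN3) = 0.1102 x 0.03284 = 0.003619 mol.
n(KOH) added = 0.3617 x 0.003300 = 0.001194 mol, converting that many moles of HN3 to N3-.
Remaining n(HN3) = 0.002425 mol; n(N3-) = 0.001194 mol.
By Henderson-Hasselbalch, pH = pKa + log([A^-]/[HA]) = 4.72 + log(0.001194/0.002425) = 4.72 + (-0.31) = 4.41.

4.41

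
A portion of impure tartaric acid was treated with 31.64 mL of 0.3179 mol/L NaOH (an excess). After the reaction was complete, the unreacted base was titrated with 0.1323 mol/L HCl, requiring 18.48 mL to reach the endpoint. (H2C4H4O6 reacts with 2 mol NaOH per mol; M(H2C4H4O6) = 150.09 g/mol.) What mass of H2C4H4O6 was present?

Total n(NaOH) added = 0.3179 x 0.03164 = 0.01006 mol.
n(HCl) used = 0.1323 x 0.01848 = 0.002445 mol, which equals the excess n(NaOH).
So n(NaOH) consumed by the sample = 0.01006 - 0.002445 = 0.007613 mol.
n(H2C4H4O6) = 0.007613 / 2 = 0.003807 mol.
mass = 0.003807 mol x 150.09 g/mol = 0.571 g.

0.571 g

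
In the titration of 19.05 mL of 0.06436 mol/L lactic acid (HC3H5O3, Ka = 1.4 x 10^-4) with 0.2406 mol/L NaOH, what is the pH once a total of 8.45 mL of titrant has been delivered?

12.47

n(acid) = 0.06436 x 0.01905 = 0.001226 mol; n(NaOH) added = 0.2406 x 0.008450 = 0.002033 mol.
Base is in excess by 0.002033 - 0.001226 = 0.0008070 mol in a total volume of 0.02750 L.
[OH^-] = 0.0008070/0.02750 = 0.02935 M, so pOH = 1.53 and pH = 14.00 - 1.53 = 12.47.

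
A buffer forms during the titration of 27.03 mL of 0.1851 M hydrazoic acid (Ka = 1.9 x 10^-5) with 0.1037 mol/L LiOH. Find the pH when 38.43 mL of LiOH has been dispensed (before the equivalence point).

5.31

Initial n(HN3) = 0.1851 x 0.02703 = 0.005003 mol.
n(LiOH) added = 0.1037 x 0.03843 = 0.003985 mol, converting that many moles of HN3 to N3-.
Remaining n(HN3) = 0.001018 mol; n(N3-) = 0.003985 mol.
By Henderson-Hasselbalch, pH = pKa + log([A^-]/[HA]) = 4.72 + log(0.003985/0.001018) = 4.72 + (+0.59) = 5.31.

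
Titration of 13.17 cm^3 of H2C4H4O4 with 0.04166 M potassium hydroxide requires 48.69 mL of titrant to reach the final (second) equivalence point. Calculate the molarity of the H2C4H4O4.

n(KOH) = 0.04166 x 0.04869 = 0.002028 mol.
At the final (second) equivalence point, 2 mol OH^- react per mol H2C4H4O4, so n(H2C4H4O4) = 0.002028 / 2 = 0.001014 mol.
[H2C4H4O4] = 0.001014 / 0.01317 L = 0.0770 M.

0.0770 M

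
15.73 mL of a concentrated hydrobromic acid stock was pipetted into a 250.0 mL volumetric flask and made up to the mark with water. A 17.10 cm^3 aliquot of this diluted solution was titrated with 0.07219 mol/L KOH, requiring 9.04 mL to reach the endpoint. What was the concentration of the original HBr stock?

n(KOH) = 0.07219 x 0.009040 = 0.0006526 mol.
n(HBr) in the aliquot = 0.0006526 mol.
[diluted HBr] = 0.0006526 / 0.01710 = 0.03816 M.
Dilution factor = 250.0/15.73 = 15.89, so [stock] = 0.03816 x 15.89 = 0.607 M.

0.607 M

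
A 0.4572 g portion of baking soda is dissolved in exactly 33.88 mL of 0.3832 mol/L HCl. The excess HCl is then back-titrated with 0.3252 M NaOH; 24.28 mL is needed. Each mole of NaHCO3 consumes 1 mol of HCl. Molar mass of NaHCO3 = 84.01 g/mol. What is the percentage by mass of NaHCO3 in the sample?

93.5%

Total n(HCl) added = 0.3832 x 0.03388 = 0.01298 mol.
n(NaOH) used = 0.3252 x 0.02428 = 0.007896 mol, which equals the excess n(HCl).
So n(HCl) consumed by the sample = 0.01298 - 0.007896 = 0.005087 mol.
n(NaHCO3) = 0.005087 / 1 = 0.005087 mol.
mass NaHCO3 = 0.005087 x 84.01 = 0.4274 g, so %NaHCO3 = 0.4274/0.4572 x 100 = 93.5%.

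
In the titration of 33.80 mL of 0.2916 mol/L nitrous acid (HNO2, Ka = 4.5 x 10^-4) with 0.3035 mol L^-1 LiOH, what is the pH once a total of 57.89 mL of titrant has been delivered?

12.92

n(acid) = 0.2916 x 0.03380 = 0.009856 mol; n(LiOH) added = 0.3035 x 0.05789 = 0.01757 mol.
Base is in excess by 0.01757 - 0.009856 = 0.007714 mol in a total volume of 0.09169 L.
[OH^-] = 0.007714/0.09169 = 0.08413 M, so pOH = 1.08 and pH = 14.00 - 1.08 = 12.92.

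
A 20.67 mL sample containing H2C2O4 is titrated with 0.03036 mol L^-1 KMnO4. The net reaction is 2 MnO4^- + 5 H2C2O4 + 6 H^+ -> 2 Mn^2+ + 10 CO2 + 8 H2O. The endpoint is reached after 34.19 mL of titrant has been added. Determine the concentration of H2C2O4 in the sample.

0.126 M

n(KMnO4) = 0.03036 x 0.03419 = 0.001038 mol.
From the balanced equation, 2 mol KMnO4 reacts with 5 mol H2C2O4, so n(H2C2O4) = 0.001038 x 5/2 = 0.002595 mol.
[H2C2O4] = 0.002595 / 0.02067 L = 0.126 M.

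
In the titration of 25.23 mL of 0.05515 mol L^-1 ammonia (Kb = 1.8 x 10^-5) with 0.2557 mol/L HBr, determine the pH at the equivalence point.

n(NH3) = 0.05515 x 0.02523 = 0.001391 mol; V(HBr) at equivalence = 0.001391/0.2557 = 0.005442 L.
At equivalence the base is fully converted to NH4+; total volume = 0.03067 L, so [NH4+] = 0.001391/0.03067 = 0.04537 M.
Ka(NH4+) = Kw/Kb = 1.0e-14 / 1.8 x 10^-5 = 5.56e-10.
[H^+] = sqrt(Ka x [NH4+]) = sqrt(5.56e-10 x 0.04537) = 5.02e-6 M.
pH = -log(5.02e-6) = 5.30.

5.30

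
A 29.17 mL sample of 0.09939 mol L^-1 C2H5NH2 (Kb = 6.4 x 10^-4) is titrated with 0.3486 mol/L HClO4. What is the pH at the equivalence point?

5.96

n(C2H5NH2) = 0.09939 x 0.02917 = 0.002899 mol; V(HClO4) at equivalence = 0.002899/0.3486 = 0.008317 L.
At equivalence the base is fully converted to C2H5NH3+; total volume = 0.03749 L, so [C2H5NH3+] = 0.002899/0.03749 = 0.07734 M.
Ka(C2H5NH3+) = Kw/Kb = 1.0e-14 / 6.4 x 10^-4 = 1.56e-11.
[H^+] = sqrt(Ka x [C2H5NH3+]) = sqrt(1.56e-11 x 0.07734) = 1.10e-6 M.
pH = -log(1.10e-6) = 5.96.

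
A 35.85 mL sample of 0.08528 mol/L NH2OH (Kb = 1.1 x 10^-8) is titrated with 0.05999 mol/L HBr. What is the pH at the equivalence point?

n(NH2OH) = 0.08528 x 0.03585 = 0.003057 mol; V(HBr) at equivalence = 0.003057/0.05999 = 0.05096 L.
At equivalence the base is fully converted to NH3OH+; total volume = 0.08681 L, so [NH3OH+] = 0.003057/0.08681 = 0.03522 M.
Ka(NH3OH+) = Kw/Kb = 1.0e-14 / 1.1 x 10^-8 = 9.09e-7.
[H^+] = sqrt(Ka x [NH3OH+]) = sqrt(9.09e-7 x 0.03522) = 0.000179 M.
pH = -log(0.000179) = 3.75.

3.75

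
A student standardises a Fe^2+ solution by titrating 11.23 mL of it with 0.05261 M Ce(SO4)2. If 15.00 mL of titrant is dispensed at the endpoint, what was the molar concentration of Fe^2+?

0.0703 M

n(Ce(SO4)2) = 0.05261 x 0.01500 = 0.0007891 mol.
From the balanced equation, 1 mol Ce(SO4)2 reacts with 1 mol Fe^2+, so n(Fe^2+) = 0.0007891 x 1/1 = 0.0007891 mol.
[Fe^2+] = 0.0007891 / 0.01123 L = 0.0703 M.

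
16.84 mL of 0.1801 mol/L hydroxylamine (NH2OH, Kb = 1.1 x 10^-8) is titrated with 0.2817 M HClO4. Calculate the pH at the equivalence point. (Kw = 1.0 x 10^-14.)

n(NH2OH) = 0.1801 x 0.01684 = 0.003033 mol; V(HClO4) at equivalence = 0.003033/0.2817 = 0.01077 L.
At equivalence the base is fully converted to NH3OH+; total volume = 0.02761 L, so [NH3OH+] = 0.003033/0.02761 = 0.1099 M.
Ka(NH3OH+) = Kw/Kb = 1.0e-14 / 1.1 x 10^-8 = 9.09e-7.
[H^+] = sqrt(Ka x [NH3OH+]) = sqrt(9.09e-7 x 0.1099) = 0.000316 M.
pH = -log(0.000316) = 3.50.

3.50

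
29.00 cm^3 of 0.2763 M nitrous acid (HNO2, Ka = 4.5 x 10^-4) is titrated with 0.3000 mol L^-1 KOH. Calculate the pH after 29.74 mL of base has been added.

12.19

n(acid) = 0.2763 x 0.02900 = 0.008013 mol; n(KOH) added = 0.3000 x 0.02974 = 0.008922 mol.
Base is in excess by 0.008922 - 0.008013 = 0.0009093 mol in a total volume of 0.05874 L.
[OH^-] = 0.0009093/0.05874 = 0.01548 M, so pOH = 1.81 and pH = 14.00 - 1.81 = 12.19.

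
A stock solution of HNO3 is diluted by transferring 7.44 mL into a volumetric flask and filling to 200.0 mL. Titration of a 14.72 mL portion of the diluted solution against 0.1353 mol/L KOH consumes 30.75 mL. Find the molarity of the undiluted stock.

7.60 M

n(KOH) = 0.1353 x 0.03075 = 0.004160 mol.
n(HNO3) in the aliquot = 0.004160 mol.
[diluted HNO3] = 0.004160 / 0.01472 = 0.2826 M.
Dilution factor = 200.0/7.440 = 26.88, so [stock] = 0.2826 x 26.88 = 7.60 M.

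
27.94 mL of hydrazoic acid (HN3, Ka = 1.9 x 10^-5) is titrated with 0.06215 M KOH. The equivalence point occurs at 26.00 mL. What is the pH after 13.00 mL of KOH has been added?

4.72

13.00 mL is exactly half the equivalence volume (26.00/2), i.e. the half-equivalence point.
There, n(HA) = n(A^-), so pH = pKa = -log(1.9 x 10^-5) = 4.72.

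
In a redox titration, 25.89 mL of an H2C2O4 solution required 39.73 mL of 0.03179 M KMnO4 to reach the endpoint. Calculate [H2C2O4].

n(KMnO4) = 0.03179 x 0.03973 = 0.001263 mol.
From the balanced equation, 2 mol KMnO4 reacts with 5 mol H2C2O4, so n(H2C2O4) = 0.001263 x 5/2 = 0.003158 mol.
[H2C2O4] = 0.003158 / 0.02589 L = 0.122 M.

0.122 M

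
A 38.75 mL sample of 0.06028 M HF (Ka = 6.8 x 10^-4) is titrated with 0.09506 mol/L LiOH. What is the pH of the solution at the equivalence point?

n(HF) = 0.06028 x 0.03875 = 0.002336 mol; V(LiOH) at equivalence = 0.002336/0.09506 = 0.02457 L.
At equivalence all the acid is converted to F-; total volume = 0.03875 + 0.02457 = 0.06332 L, so [F-] = 0.002336/0.06332 = 0.03689 M.
Kb = Kw/Ka = 1.0e-14 / 6.8 x 10^-4 = 1.47e-11.
[OH^-] = sqrt(Kb x [F-]) = sqrt(1.47e-11 x 0.03689) = 7.37e-7 M.
pOH = 6.13, so pH = 14.00 - 6.13 = 7.87.

7.87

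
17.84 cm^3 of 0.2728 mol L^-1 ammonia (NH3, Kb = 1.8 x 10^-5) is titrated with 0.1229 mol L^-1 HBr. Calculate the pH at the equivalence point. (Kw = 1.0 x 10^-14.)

5.16

n(NH3) = 0.2728 x 0.01784 = 0.004867 mol; V(HBr) at equivalence = 0.004867/0.1229 = 0.03960 L.
At equivalence the base is fully converted to NH4+; total volume = 0.05744 L, so [NH4+] = 0.004867/0.05744 = 0.08473 M.
Ka(NH4+) = Kw/Kb = 1.0e-14 / 1.8 x 10^-5 = 5.56e-10.
[H^+] = sqrt(Ka x [NH4+]) = sqrt(5.56e-10 x 0.08473) = 6.86e-6 M.
pH = -log(6.86e-6) = 5.16.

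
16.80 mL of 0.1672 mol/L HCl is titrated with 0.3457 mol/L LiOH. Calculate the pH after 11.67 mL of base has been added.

n(acid) = 0.1672 x 0.01680 = 0.002809 mol; n(LiOH) added = 0.3457 x 0.01167 = 0.004034 mol.
Base is in excess by 0.004034 - 0.002809 = 0.001225 mol in a total volume of 0.02847 L.
[OH^-] = 0.001225/0.02847 = 0.04304 M, so pOH = 1.37 and pH = 14.00 - 1.37 = 12.63.

12.63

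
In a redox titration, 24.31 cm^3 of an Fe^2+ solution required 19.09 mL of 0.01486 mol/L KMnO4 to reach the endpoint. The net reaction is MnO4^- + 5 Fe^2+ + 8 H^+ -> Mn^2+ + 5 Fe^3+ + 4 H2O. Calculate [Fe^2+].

n(KMnO4) = 0.01486 x 0.01909 = 0.0002837 mol.
From the balanced equation, 1 mol KMnO4 reacts with 5 mol Fe^2+, so n(Fe^2+) = 0.0002837 x 5/1 = 0.001418 mol.
[Fe^2+] = 0.001418 / 0.02431 L = 0.0583 M.

0.0583 M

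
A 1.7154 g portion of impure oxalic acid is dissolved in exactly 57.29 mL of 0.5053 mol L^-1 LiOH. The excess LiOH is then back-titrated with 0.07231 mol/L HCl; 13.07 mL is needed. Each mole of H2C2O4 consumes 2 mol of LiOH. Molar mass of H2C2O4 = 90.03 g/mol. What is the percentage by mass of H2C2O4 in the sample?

73.5%

Total n(LiOH) added = 0.5053 x 0.05729 = 0.02895 mol.
n(HCl) used = 0.07231 x 0.01307 = 0.0009451 mol, which equals the excess n(LiOH).
So n(LiOH) consumed by the sample = 0.02895 - 0.0009451 = 0.02800 mol.
n(H2C2O4) = 0.02800 / 2 = 0.01400 mol.
mass H2C2O4 = 0.01400 x 90.03 = 1.261 g, so %H2C2O4 = 1.261/1.7154 x 100 = 73.5%.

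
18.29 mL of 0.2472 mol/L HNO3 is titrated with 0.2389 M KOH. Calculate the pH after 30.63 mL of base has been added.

n(acid) = 0.2472 x 0.01829 = 0.004521 mol; n(KOH) added = 0.2389 x 0.03063 = 0.007318 mol.
Base is in excess by 0.007318 - 0.004521 = 0.002796 mol in a total volume of 0.04892 L.
[OH^-] = 0.002796/0.04892 = 0.05716 M, so pOH = 1.24 and pH = 14.00 - 1.24 = 12.76.

12.76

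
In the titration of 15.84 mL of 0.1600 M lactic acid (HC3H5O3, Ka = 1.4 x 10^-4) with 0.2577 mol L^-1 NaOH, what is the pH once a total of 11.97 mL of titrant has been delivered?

n(acid) = 0.1600 x 0.01584 = 0.002534 mol; n(NaOH) added = 0.2577 x 0.01197 = 0.003085 mol.
Base is in excess by 0.003085 - 0.002534 = 0.0005503 mol in a total volume of 0.02781 L.
[OH^-] = 0.0005503/0.02781 = 0.01979 M, so pOH = 1.70 and pH = 14.00 - 1.70 = 12.30.

12.30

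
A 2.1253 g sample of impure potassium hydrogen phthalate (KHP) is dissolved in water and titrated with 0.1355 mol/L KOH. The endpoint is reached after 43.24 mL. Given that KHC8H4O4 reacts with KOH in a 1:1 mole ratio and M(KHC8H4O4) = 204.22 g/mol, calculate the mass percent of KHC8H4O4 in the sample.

n(KOH) = 0.1355 x 0.04324 = 0.005859 mol.
n(KHC8H4O4) = 0.005859 / 1 = 0.005859 mol.
mass of KHC8H4O4 = 0.005859 x 204.22 = 1.197 g.
% purity = 1.197 / 2.1253 x 100 = 56.3%.

56.3%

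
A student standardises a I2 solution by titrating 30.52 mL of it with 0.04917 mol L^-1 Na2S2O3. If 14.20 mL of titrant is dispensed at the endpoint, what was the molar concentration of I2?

n(Na2S2O3) = 0.04917 x 0.01420 = 0.0006982 mol.
From the balanced equation, 2 mol Na2S2O3 reacts with 1 mol I2, so n(I2) = 0.0006982 x 1/2 = 0.0003491 mol.
[I2] = 0.0003491 / 0.03052 L = 0.0114 M.

0.0114 M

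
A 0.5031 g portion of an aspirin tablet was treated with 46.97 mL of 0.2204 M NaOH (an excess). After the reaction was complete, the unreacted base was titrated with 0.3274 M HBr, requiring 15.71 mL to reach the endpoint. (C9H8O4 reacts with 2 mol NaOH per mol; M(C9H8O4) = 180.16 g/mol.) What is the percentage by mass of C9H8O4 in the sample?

93.3%

Total n(NaOH) added = 0.2204 x 0.04697 = 0.01035 mol.
n(HBr) used = 0.3274 x 0.01571 = 0.005143 mol, which equals the excess n(NaOH).
So n(NaOH) consumed by the sample = 0.01035 - 0.005143 = 0.005209 mol.
n(C9H8O4) = 0.005209 / 2 = 0.002604 mol.
mass C9H8O4 = 0.002604 x 180.16 = 0.4692 g, so %C9H8O4 = 0.4692/0.5031 x 100 = 93.3%.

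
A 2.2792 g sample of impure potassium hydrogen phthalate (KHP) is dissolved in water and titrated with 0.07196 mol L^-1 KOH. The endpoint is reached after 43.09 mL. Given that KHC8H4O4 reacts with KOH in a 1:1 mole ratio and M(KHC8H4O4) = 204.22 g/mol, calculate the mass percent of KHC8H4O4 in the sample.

27.8%

n(KOH) = 0.07196 x 0.04309 = 0.003101 mol.
n(KHC8H4O4) = 0.003101 / 1 = 0.003101 mol.
mass of KHC8H4O4 = 0.003101 x 204.22 = 0.6332 g.
% purity = 0.6332 / 2.2792 x 100 = 27.8%.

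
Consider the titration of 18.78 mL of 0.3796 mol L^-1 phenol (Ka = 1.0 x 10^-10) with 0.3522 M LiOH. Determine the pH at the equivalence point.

11.63

n(C6H5OH) = 0.3796 x 0.01878 = 0.007129 mol; V(LiOH) at equivalence = 0.007129/0.3522 = 0.02024 L.
At equivalence all the acid is converted to C6H5O-; total volume = 0.01878 + 0.02024 = 0.03902 L, so [C6H5O-] = 0.007129/0.03902 = 0.1827 M.
Kb = Kw/Ka = 1.0e-14 / 1.0 x 10^-10 = 0.000100.
[OH^-] = sqrt(Kb x [C6H5O-]) = sqrt(0.000100 x 0.1827) = 0.00427 M.
pOH = 2.37, so pH = 14.00 - 2.37 = 11.63.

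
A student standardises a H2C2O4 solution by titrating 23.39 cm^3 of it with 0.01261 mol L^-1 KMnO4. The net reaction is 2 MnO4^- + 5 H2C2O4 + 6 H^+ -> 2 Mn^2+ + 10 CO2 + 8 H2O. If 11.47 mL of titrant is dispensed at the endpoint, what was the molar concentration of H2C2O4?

n(KMnO4) = 0.01261 x 0.01147 = 0.0001446 mol.
From the balanced equation, 2 mol KMnO4 reacts with 5 mol H2C2O4, so n(H2C2O4) = 0.0001446 x 5/2 = 0.0003616 mol.
[H2C2O4] = 0.0003616 / 0.02339 L = 0.0155 M.

0.0155 M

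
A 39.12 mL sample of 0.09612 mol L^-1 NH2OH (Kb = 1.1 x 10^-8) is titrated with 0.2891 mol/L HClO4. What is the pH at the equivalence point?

3.59

n(NH2OH) = 0.09612 x 0.03912 = 0.003760 mol; V(HClO4) at equivalence = 0.003760/0.2891 = 0.01301 L.
At equivalence the base is fully converted to NH3OH+; total volume = 0.05213 L, so [NH3OH+] = 0.003760/0.05213 = 0.07214 M.
Ka(NH3OH+) = Kw/Kb = 1.0e-14 / 1.1 x 10^-8 = 9.09e-7.
[H^+] = sqrt(Ka x [NH3OH+]) = sqrt(9.09e-7 x 0.07214) = 0.000256 M.
pH = -log(0.000256) = 3.59.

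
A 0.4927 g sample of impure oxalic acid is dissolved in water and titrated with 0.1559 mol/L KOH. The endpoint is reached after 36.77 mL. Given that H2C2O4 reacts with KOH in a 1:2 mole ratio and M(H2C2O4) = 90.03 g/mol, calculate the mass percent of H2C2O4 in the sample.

n(KOH) = 0.1559 x 0.03677 = 0.005732 mol.
n(H2C2O4) = 0.005732 / 2 = 0.002866 mol.
mass of H2C2O4 = 0.002866 x 90.03 = 0.2580 g.
% purity = 0.2580 / 0.4927 x 100 = 52.4%.

52.4%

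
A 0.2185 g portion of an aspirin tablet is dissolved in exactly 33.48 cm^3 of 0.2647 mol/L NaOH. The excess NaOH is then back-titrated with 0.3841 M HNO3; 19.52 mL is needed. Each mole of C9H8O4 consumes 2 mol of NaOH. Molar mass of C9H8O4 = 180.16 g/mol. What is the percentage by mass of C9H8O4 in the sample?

56.3%

Total n(NaOH) added = 0.2647 x 0.03348 = 0.008862 mol.
n(HNO3) used = 0.3841 x 0.01952 = 0.007498 mol, which equals the excess n(NaOH).
So n(NaOH) consumed by the sample = 0.008862 - 0.007498 = 0.001365 mol.
n(C9H8O4) = 0.001365 / 2 = 0.0006823 mol.
mass C9H8O4 = 0.0006823 x 180.16 = 0.1229 g, so %C9H8O4 = 0.1229/0.2185 x 100 = 56.3%.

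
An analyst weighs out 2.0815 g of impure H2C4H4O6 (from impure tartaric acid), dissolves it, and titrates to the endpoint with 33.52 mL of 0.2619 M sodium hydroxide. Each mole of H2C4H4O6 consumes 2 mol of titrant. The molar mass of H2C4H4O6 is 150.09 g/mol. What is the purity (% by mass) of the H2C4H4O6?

n(NaOH) = 0.2619 x 0.03352 = 0.008779 mol.
n(H2C4H4O6) = 0.008779 / 2 = 0.004389 mol.
mass of H2C4H4O6 = 0.004389 x 150.09 = 0.6588 g.
% purity = 0.6588 / 2.0815 x 100 = 31.7%.

31.7%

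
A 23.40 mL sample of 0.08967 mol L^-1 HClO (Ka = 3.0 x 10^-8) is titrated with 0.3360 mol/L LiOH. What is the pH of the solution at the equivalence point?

10.19

n(HClO) = 0.08967 x 0.02340 = 0.002098 mol; V(LiOH) at equivalence = 0.002098/0.3360 = 0.006245 L.
At equivalence all the acid is converted to ClO-; total volume = 0.02340 + 0.006245 = 0.02964 L, so [ClO-] = 0.002098/0.02964 = 0.07078 M.
Kb = Kw/Ka = 1.0e-14 / 3.0 x 10^-8 = 3.33e-7.
[OH^-] = sqrt(Kb x [ClO-]) = sqrt(3.33e-7 x 0.07078) = 0.000154 M.
pOH = 3.81, so pH = 14.00 - 3.81 = 10.19.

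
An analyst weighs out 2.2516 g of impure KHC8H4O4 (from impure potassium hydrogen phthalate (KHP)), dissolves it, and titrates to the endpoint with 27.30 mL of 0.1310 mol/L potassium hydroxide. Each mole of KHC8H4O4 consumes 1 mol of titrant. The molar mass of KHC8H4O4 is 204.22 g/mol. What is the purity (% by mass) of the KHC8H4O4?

32.4%

n(KOH) = 0.1310 x 0.02730 = 0.003576 mol.
n(KHC8H4O4) = 0.003576 / 1 = 0.003576 mol.
mass of KHC8H4O4 = 0.003576 x 204.22 = 0.7304 g.
% purity = 0.7304 / 2.2516 x 100 = 32.4%.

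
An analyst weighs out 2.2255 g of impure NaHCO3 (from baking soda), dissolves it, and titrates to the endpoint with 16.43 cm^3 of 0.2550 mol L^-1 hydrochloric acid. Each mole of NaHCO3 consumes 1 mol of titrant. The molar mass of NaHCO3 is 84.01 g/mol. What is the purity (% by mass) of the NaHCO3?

15.8%

n(HCl) = 0.2550 x 0.01643 = 0.004190 mol.
n(NaHCO3) = 0.004190 / 1 = 0.004190 mol.
mass of NaHCO3 = 0.004190 x 84.01 = 0.3520 g.
% purity = 0.3520 / 2.2255 x 100 = 15.8%.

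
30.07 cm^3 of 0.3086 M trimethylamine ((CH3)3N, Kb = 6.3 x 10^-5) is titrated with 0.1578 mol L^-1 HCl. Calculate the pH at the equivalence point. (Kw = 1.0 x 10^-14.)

n((CH3)3N) = 0.3086 x 0.03007 = 0.009280 mol; V(HCl) at equivalence = 0.009280/0.1578 = 0.05881 L.
At equivalence the base is fully converted to (CH3)3NH+; total volume = 0.08888 L, so [(CH3)3NH+] = 0.009280/0.08888 = 0.1044 M.
Ka((CH3)3NH+) = Kw/Kb = 1.0e-14 / 6.3 x 10^-5 = 1.59e-10.
[H^+] = sqrt(Ka x [(CH3)3NH+]) = sqrt(1.59e-10 x 0.1044) = 4.07e-6 M.
pH = -log(4.07e-6) = 5.39.

5.39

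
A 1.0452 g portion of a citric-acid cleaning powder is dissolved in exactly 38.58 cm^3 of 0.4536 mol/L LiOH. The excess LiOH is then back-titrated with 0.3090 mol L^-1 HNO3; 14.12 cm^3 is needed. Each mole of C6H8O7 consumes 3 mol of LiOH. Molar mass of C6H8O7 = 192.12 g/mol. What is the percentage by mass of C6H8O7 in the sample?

Total n(LiOH) added = 0.4536 x 0.03858 = 0.01750 mol.
n(HNO3) used = 0.3090 x 0.01412 = 0.004363 mol, which equals the excess n(LiOH).
So n(LiOH) consumed by the sample = 0.01750 - 0.004363 = 0.01314 mol.
n(C6H8O7) = 0.01314 / 3 = 0.004379 mol.
mass C6H8O7 = 0.004379 x 192.12 = 0.8413 g, so %C6H8O7 = 0.8413/1.0452 x 100 = 80.5%.

80.5%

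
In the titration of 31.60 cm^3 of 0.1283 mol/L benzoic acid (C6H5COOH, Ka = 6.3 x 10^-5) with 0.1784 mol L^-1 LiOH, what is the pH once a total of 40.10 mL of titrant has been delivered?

n(acid) = 0.1283 x 0.03160 = 0.004054 mol; n(LiOH) added = 0.1784 x 0.04010 = 0.007154 mol.
Base is in excess by 0.007154 - 0.004054 = 0.003100 mol in a total volume of 0.07170 L.
[OH^-] = 0.003100/0.07170 = 0.04323 M, so pOH = 1.36 and pH = 14.00 - 1.36 = 12.64.

12.64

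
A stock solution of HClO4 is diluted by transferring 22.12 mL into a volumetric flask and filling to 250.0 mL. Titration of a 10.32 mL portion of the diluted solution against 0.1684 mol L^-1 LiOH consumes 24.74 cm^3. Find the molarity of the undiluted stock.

4.56 M

n(LiOH) = 0.1684 x 0.02474 = 0.004166 mol.
n(HClO4) in the aliquot = 0.004166 mol.
[diluted HClO4] = 0.004166 / 0.01032 = 0.4037 M.
Dilution factor = 250.0/22.12 = 11.30, so [stock] = 0.4037 x 11.30 = 4.56 M.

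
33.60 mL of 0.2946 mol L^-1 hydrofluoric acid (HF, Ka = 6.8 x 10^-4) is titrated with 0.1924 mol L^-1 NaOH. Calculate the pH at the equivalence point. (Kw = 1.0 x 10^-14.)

n(HF) = 0.2946 x 0.03360 = 0.009899 mol; V(NaOH) at equivalence = 0.009899/0.1924 = 0.05145 L.
At equivalence all the acid is converted to F-; total volume = 0.03360 + 0.05145 = 0.08505 L, so [F-] = 0.009899/0.08505 = 0.1164 M.
Kb = Kw/Ka = 1.0e-14 / 6.8 x 10^-4 = 1.47e-11.
[OH^-] = sqrt(Kb x [F-]) = sqrt(1.47e-11 x 0.1164) = 1.31e-6 M.
pOH = 5.88, so pH = 14.00 - 5.88 = 8.12.

8.12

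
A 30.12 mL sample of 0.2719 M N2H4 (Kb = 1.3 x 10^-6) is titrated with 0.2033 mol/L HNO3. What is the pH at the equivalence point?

4.52

n(N2H4) = 0.2719 x 0.03012 = 0.008190 mol; V(HNO3) at equivalence = 0.008190/0.2033 = 0.04028 L.
At equivalence the base is fully converted to N2H5+; total volume = 0.07040 L, so [N2H5+] = 0.008190/0.07040 = 0.1163 M.
Ka(N2H5+) = Kw/Kb = 1.0e-14 / 1.3 x 10^-6 = 7.69e-9.
[H^+] = sqrt(Ka x [N2H5+]) = sqrt(7.69e-9 x 0.1163) = 2.99e-5 M.
pH = -log(2.99e-5) = 4.52.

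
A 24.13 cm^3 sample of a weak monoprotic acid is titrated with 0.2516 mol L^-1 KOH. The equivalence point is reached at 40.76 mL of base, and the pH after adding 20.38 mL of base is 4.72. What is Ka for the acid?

20.38 mL is half of the equivalence volume, so this is the half-equivalence point where [HA] = [A^-].
At half-equivalence pH = pKa, so pKa = 4.72.
Ka = 10^(-4.72) = 1.9 x 10^-5.

1.9 x 10^-5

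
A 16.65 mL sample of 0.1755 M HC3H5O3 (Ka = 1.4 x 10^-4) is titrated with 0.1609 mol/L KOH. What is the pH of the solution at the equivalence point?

8.39

n(HC3H5O3) = 0.1755 x 0.01665 = 0.002922 mol; V(KOH) at equivalence = 0.002922/0.1609 = 0.01816 L.
At equivalence all the acid is converted to C3H5O3-; total volume = 0.01665 + 0.01816 = 0.03481 L, so [C3H5O3-] = 0.002922/0.03481 = 0.08394 M.
Kb = Kw/Ka = 1.0e-14 / 1.4 x 10^-4 = 7.14e-11.
[OH^-] = sqrt(Kb x [C3H5O3-]) = sqrt(7.14e-11 x 0.08394) = 2.45e-6 M.
pOH = 5.61, so pH = 14.00 - 5.61 = 8.39.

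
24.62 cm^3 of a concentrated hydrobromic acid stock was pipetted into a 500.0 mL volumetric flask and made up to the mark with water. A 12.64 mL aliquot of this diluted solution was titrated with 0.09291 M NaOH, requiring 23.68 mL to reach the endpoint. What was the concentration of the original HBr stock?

n(NaOH) = 0.09291 x 0.02368 = 0.002200 mol.
n(HBr) in the aliquot = 0.002200 mol.
[diluted HBr] = 0.002200 / 0.01264 = 0.1741 M.
Dilution factor = 500.0/24.62 = 20.31, so [stock] = 0.1741 x 20.31 = 3.53 M.

3.53 M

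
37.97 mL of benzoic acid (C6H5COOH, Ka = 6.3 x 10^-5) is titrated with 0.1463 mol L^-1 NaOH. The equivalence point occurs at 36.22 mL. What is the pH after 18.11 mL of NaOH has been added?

18.11 mL is exactly half the equivalence volume (36.22/2), i.e. the half-equivalence point.
There, n(HA) = n(A^-), so pH = pKa = -log(6.3 x 10^-5) = 4.20.

4.20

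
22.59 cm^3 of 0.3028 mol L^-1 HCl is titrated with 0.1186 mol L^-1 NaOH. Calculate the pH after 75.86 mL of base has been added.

12.34

n(acid) = 0.3028 x 0.02259 = 0.006840 mol; n(NaOH) added = 0.1186 x 0.07586 = 0.008997 mol.
Base is in excess by 0.008997 - 0.006840 = 0.002157 mol in a total volume of 0.09845 L.
[OH^-] = 0.002157/0.09845 = 0.02191 M, so pOH = 1.66 and pH = 14.00 - 1.66 = 12.34.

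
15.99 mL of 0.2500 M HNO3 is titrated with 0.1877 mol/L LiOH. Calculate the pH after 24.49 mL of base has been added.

12.17

n(acid) = 0.2500 x 0.01599 = 0.003998 mol; n(LiOH) added = 0.1877 x 0.02449 = 0.004597 mol.
Base is in excess by 0.004597 - 0.003998 = 0.0005993 mol in a total volume of 0.04048 L.
[OH^-] = 0.0005993/0.04048 = 0.01480 M, so pOH = 1.83 and pH = 14.00 - 1.83 = 12.17.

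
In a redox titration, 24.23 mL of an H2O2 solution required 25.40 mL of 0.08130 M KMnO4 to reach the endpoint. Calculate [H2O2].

n(KMnO4) = 0.08130 x 0.02540 = 0.002065 mol.
From the balanced equation, 2 mol KMnO4 reacts with 5 mol H2O2, so n(H2O2) = 0.002065 x 5/2 = 0.005163 mol.
[H2O2] = 0.005163 / 0.02423 L = 0.213 M.

0.213 M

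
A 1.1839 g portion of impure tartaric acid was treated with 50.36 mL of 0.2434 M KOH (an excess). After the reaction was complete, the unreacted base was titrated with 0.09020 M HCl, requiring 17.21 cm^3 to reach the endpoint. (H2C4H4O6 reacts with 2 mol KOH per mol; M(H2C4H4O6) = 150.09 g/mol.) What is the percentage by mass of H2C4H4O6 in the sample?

67.9%

Total n(KOH) added = 0.2434 x 0.05036 = 0.01226 mol.
n(HCl) used = 0.09020 x 0.01721 = 0.001552 mol, which equals the excess n(KOH).
So n(KOH) consumed by the sample = 0.01226 - 0.001552 = 0.01071 mol.
n(H2C4H4O6) = 0.01071 / 2 = 0.005353 mol.
mass H2C4H4O6 = 0.005353 x 150.09 = 0.8034 g, so %H2C4H4O6 = 0.8034/1.1839 x 100 = 67.9%.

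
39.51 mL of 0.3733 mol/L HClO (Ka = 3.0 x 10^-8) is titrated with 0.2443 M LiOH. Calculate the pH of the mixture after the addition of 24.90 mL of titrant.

7.37

Initial n(HClO) = 0.3733 x 0.03951 = 0.01475 mol.
n(LiOH) added = 0.2443 x 0.02490 = 0.006083 mol, converting that many moles of HClO to ClO-.
Remaining n(HClO) = 0.008666 mol; n(ClO-) = 0.006083 mol.
By Henderson-Hasselbalch, pH = pKa + log([A^-]/[HA]) = 7.52 + log(0.006083/0.008666) = 7.52 + (-0.15) = 7.37.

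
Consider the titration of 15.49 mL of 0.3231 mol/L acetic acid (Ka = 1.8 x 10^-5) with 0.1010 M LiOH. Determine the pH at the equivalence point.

n(CH3COOH) = 0.3231 x 0.01549 = 0.005005 mol; V(LiOH) at equivalence = 0.005005/0.1010 = 0.04955 L.
At equivalence all the acid is converted to CH3COO-; total volume = 0.01549 + 0.04955 = 0.06504 L, so [CH3COO-] = 0.005005/0.06504 = 0.07695 M.
Kb = Kw/Ka = 1.0e-14 / 1.8 x 10^-5 = 5.56e-10.
[OH^-] = sqrt(Kb x [CH3COO-]) = sqrt(5.56e-10 x 0.07695) = 6.54e-6 M.
pOH = 5.18, so pH = 14.00 - 5.18 = 8.82.

8.82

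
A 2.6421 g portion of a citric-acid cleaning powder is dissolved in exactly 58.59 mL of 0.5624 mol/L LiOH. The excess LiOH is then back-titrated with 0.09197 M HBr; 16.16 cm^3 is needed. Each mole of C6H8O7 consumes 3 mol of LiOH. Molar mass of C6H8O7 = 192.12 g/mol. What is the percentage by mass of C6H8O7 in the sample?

76.3%

Total n(LiOH) added = 0.5624 x 0.05859 = 0.03295 mol.
n(HBr) used = 0.09197 x 0.01616 = 0.001486 mol, which equals the excess n(LiOH).
So n(LiOH) consumed by the sample = 0.03295 - 0.001486 = 0.03146 mol.
n(C6H8O7) = 0.03146 / 3 = 0.01049 mol.
mass C6H8O7 = 0.01049 x 192.12 = 2.015 g, so %C6H8O7 = 2.015/2.6421 x 100 = 76.3%.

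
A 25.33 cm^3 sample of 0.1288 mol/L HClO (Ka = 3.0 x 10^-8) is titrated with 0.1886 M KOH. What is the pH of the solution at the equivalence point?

10.20

n(HClO) = 0.1288 x 0.02533 = 0.003263 mol; V(KOH) at equivalence = 0.003263/0.1886 = 0.01730 L.
At equivalence all the acid is converted to ClO-; total volume = 0.02533 + 0.01730 = 0.04263 L, so [ClO-] = 0.003263/0.04263 = 0.07653 M.
Kb = Kw/Ka = 1.0e-14 / 3.0 x 10^-8 = 3.33e-7.
[OH^-] = sqrt(Kb x [ClO-]) = sqrt(3.33e-7 x 0.07653) = 0.000160 M.
pOH = 3.80, so pH = 14.00 - 3.80 = 10.20.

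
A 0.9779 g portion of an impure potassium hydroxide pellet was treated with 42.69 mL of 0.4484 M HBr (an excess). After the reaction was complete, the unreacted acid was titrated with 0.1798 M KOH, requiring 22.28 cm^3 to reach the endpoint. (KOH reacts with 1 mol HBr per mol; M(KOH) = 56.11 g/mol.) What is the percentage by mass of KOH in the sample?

86.8%

Total n(HBr) added = 0.4484 x 0.04269 = 0.01914 mol.
n(KOH) used = 0.1798 x 0.02228 = 0.004006 mol, which equals the excess n(HBr).
So n(HBr) consumed by the sample = 0.01914 - 0.004006 = 0.01514 mol.
n(KOH) = 0.01514 / 1 = 0.01514 mol.
mass KOH = 0.01514 x 56.11 = 0.8493 g, so %KOH = 0.8493/0.9779 x 100 = 86.8%.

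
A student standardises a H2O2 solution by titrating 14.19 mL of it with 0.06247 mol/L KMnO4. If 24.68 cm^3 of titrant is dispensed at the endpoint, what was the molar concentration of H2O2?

0.272 M

n(KMnO4) = 0.06247 x 0.02468 = 0.001542 mol.
From the balanced equation, 2 mol KMnO4 reacts with 5 mol H2O2, so n(H2O2) = 0.001542 x 5/2 = 0.003854 mol.
[H2O2] = 0.003854 / 0.01419 L = 0.272 M.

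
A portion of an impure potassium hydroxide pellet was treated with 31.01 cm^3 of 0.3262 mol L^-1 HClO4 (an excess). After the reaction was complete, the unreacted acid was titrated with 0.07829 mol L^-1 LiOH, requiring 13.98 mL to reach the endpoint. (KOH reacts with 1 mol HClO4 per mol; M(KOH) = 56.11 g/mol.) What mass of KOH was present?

Total n(HClO4) added = 0.3262 x 0.03101 = 0.01012 mol.
n(LiOH) used = 0.07829 x 0.01398 = 0.001094 mol, which equals the excess n(HClO4).
So n(HClO4) consumed by the sample = 0.01012 - 0.001094 = 0.009021 mol.
n(KOH) = 0.009021 / 1 = 0.009021 mol.
mass = 0.009021 mol x 56.11 g/mol = 0.506 g.

0.506 g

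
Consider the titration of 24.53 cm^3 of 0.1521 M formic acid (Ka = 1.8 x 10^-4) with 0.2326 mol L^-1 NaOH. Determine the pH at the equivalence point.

n(HCOOH) = 0.1521 x 0.02453 = 0.003731 mol; V(NaOH) at equivalence = 0.003731/0.2326 = 0.01604 L.
At equivalence all the acid is converted to HCOO-; total volume = 0.02453 + 0.01604 = 0.04057 L, so [HCOO-] = 0.003731/0.04057 = 0.09196 M.
Kb = Kw/Ka = 1.0e-14 / 1.8 x 10^-4 = 5.56e-11.
[OH^-] = sqrt(Kb x [HCOO-]) = sqrt(5.56e-11 x 0.09196) = 2.26e-6 M.
pOH = 5.65, so pH = 14.00 - 5.65 = 8.35.

8.35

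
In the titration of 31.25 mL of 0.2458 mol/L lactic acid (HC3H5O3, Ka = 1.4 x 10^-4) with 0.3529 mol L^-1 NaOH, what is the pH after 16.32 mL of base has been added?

4.33

Initial n(HC3H5O3) = 0.2458 x 0.03125 = 0.007681 mol.
n(NaOH) added = 0.3529 x 0.01632 = 0.005759 mol, converting that many moles of HC3H5O3 to C3H5O3-.
Remaining n(HC3H5O3) = 0.001922 mol; n(C3H5O3-) = 0.005759 mol.
By Henderson-Hasselbalch, pH = pKa + log([A^-]/[HA]) = 3.85 + log(0.005759/0.001922) = 3.85 + (+0.48) = 4.33.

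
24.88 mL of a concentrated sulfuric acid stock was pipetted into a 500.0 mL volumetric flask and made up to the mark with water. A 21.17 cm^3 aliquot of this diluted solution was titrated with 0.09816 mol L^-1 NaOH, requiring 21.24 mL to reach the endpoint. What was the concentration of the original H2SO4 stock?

0.990 M

n(NaOH) = 0.09816 x 0.02124 = 0.002085 mol.
n(H2SO4) in the aliquot = 0.002085 x 1/2 = 0.001042 mol.
[diluted H2SO4] = 0.001042 / 0.02117 = 0.04924 M.
Dilution factor = 500.0/24.88 = 20.10, so [stock] = 0.04924 x 20.10 = 0.990 M.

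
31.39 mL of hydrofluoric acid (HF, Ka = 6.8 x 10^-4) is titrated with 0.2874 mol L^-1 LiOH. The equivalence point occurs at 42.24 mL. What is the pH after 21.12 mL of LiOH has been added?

3.17

21.12 mL is exactly half the equivalence volume (42.24/2), i.e. the half-equivalence point.
There, n(HA) = n(A^-), so pH = pKa = -log(6.8 x 10^-4) = 3.17.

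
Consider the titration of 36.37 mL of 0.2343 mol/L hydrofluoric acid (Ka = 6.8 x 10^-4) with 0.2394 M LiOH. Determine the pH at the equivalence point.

n(HF) = 0.2343 x 0.03637 = 0.008521 mol; V(LiOH) at equivalence = 0.008521/0.2394 = 0.03560 L.
At equivalence all the acid is converted to F-; total volume = 0.03637 + 0.03560 = 0.07197 L, so [F-] = 0.008521/0.07197 = 0.1184 M.
Kb = Kw/Ka = 1.0e-14 / 6.8 x 10^-4 = 1.47e-11.
[OH^-] = sqrt(Kb x [F-]) = sqrt(1.47e-11 x 0.1184) = 1.32e-6 M.
pOH = 5.88, so pH = 14.00 - 5.88 = 8.12.

8.12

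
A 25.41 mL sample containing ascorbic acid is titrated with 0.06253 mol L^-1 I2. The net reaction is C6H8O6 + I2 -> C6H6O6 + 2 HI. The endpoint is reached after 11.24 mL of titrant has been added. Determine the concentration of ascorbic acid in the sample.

0.0277 M

n(I2) = 0.06253 x 0.01124 = 0.0007028 mol.
From the balanced equation, 1 mol I2 reacts with 1 mol ascorbic acid, so n(ascorbic acid) = 0.0007028 x 1/1 = 0.0007028 mol.
[ascorbic acid] = 0.0007028 / 0.02541 L = 0.0277 M.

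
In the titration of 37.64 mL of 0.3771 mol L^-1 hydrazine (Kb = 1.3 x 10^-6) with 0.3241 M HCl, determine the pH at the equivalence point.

n(N2H4) = 0.3771 x 0.03764 = 0.01419 mol; V(HCl) at equivalence = 0.01419/0.3241 = 0.04380 L.
At equivalence the base is fully converted to N2H5+; total volume = 0.08144 L, so [N2H5+] = 0.01419/0.08144 = 0.1743 M.
Ka(N2H5+) = Kw/Kb = 1.0e-14 / 1.3 x 10^-6 = 7.69e-9.
[H^+] = sqrt(Ka x [N2H5+]) = sqrt(7.69e-9 x 0.1743) = 3.66e-5 M.
pH = -log(3.66e-5) = 4.44.

4.44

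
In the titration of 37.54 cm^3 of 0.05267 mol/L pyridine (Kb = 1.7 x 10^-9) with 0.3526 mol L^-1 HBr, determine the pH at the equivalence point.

3.28

n(C5H5N) = 0.05267 x 0.03754 = 0.001977 mol; V(HBr) at equivalence = 0.001977/0.3526 = 0.005608 L.
At equivalence the base is fully converted to C5H5NH+; total volume = 0.04315 L, so [C5H5NH+] = 0.001977/0.04315 = 0.04582 M.
Ka(C5H5NH+) = Kw/Kb = 1.0e-14 / 1.7 x 10^-9 = 5.88e-6.
[H^+] = sqrt(Ka x [C5H5NH+]) = sqrt(5.88e-6 x 0.04582) = 0.000519 M.
pH = -log(0.000519) = 3.28.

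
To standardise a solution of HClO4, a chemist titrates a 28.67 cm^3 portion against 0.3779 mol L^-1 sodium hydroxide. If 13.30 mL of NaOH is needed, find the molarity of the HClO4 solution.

n(NaOH) delivered = 0.3779 x 0.01330 = 0.005026 mol.
For a 1:1 reaction, n(HClO4) = 0.005026 mol.
[HClO4] = 0.005026 mol / 0.02867 L = 0.175 M.

0.175 M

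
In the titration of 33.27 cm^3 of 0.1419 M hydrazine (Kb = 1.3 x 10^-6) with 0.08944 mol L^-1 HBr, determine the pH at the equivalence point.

n(N2H4) = 0.1419 x 0.03327 = 0.004721 mol; V(HBr) at equivalence = 0.004721/0.08944 = 0.05278 L.
At equivalence the base is fully converted to N2H5+; total volume = 0.08605 L, so [N2H5+] = 0.004721/0.08605 = 0.05486 M.
Ka(N2H5+) = Kw/Kb = 1.0e-14 / 1.3 x 10^-6 = 7.69e-9.
[H^+] = sqrt(Ka x [N2H5+]) = sqrt(7.69e-9 x 0.05486) = 2.05e-5 M.
pH = -log(2.05e-5) = 4.69.

4.69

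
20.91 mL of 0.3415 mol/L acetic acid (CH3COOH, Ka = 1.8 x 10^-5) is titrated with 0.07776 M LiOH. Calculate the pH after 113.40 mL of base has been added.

12.10

n(acid) = 0.3415 x 0.02091 = 0.007141 mol; n(LiOH) added = 0.07776 x 0.1134 = 0.008818 mol.
Base is in excess by 0.008818 - 0.007141 = 0.001677 mol in a total volume of 0.1343 L.
[OH^-] = 0.001677/0.1343 = 0.01249 M, so pOH = 1.90 and pH = 14.00 - 1.90 = 12.10.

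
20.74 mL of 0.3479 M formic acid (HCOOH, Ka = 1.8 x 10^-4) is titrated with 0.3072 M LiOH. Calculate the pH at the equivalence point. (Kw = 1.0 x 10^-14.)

8.48

n(HCOOH) = 0.3479 x 0.02074 = 0.007215 mol; V(LiOH) at equivalence = 0.007215/0.3072 = 0.02349 L.
At equivalence all the acid is converted to HCOO-; total volume = 0.02074 + 0.02349 = 0.04423 L, so [HCOO-] = 0.007215/0.04423 = 0.1631 M.
Kb = Kw/Ka = 1.0e-14 / 1.8 x 10^-4 = 5.56e-11.
[OH^-] = sqrt(Kb x [HCOO-]) = sqrt(5.56e-11 x 0.1631) = 3.01e-6 M.
pOH = 5.52, so pH = 14.00 - 5.52 = 8.48.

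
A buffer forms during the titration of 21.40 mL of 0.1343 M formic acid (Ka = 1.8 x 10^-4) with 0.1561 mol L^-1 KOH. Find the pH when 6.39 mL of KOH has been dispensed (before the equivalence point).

Initial n(HCOOH) = 0.1343 x 0.02140 = 0.002874 mol.
n(KOH) added = 0.1561 x 0.006390 = 0.0009975 mol, converting that many moles of HCOOH to HCOO-.
Remaining n(HCOOH) = 0.001877 mol; n(HCOO-) = 0.0009975 mol.
By Henderson-Hasselbalch, pH = pKa + log([A^-]/[HA]) = 3.74 + log(0.0009975/0.001877) = 3.74 + (-0.27) = 3.47.

3.47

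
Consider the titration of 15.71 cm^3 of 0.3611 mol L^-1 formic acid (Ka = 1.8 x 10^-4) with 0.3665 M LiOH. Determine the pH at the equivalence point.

8.50

n(HCOOH) = 0.3611 x 0.01571 = 0.005673 mol; V(LiOH) at equivalence = 0.005673/0.3665 = 0.01548 L.
At equivalence all the acid is converted to HCOO-; total volume = 0.01571 + 0.01548 = 0.03119 L, so [HCOO-] = 0.005673/0.03119 = 0.1819 M.
Kb = Kw/Ka = 1.0e-14 / 1.8 x 10^-4 = 5.56e-11.
[OH^-] = sqrt(Kb x [HCOO-]) = sqrt(5.56e-11 x 0.1819) = 3.18e-6 M.
pOH = 5.50, so pH = 14.00 - 5.50 = 8.50.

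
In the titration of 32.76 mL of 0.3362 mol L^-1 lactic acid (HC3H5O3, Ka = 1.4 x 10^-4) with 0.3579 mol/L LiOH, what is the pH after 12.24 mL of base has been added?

3.67

Initial n(HC3H5O3) = 0.3362 x 0.03276 = 0.01101 mol.
n(LiOH) added = 0.3579 x 0.01224 = 0.004381 mol, converting that many moles of HC3H5O3 to C3H5O3-.
Remaining n(HC3H5O3) = 0.006633 mol; n(C3H5O3-) = 0.004381 mol.
By Henderson-Hasselbalch, pH = pKa + log([A^-]/[HA]) = 3.85 + log(0.004381/0.006633) = 3.85 + (-0.18) = 3.67.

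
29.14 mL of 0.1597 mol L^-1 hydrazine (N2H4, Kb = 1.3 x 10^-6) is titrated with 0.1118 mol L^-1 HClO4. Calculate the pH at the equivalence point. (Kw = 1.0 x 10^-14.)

4.65

n(N2H4) = 0.1597 x 0.02914 = 0.004654 mol; V(HClO4) at equivalence = 0.004654/0.1118 = 0.04162 L.
At equivalence the base is fully converted to N2H5+; total volume = 0.07076 L, so [N2H5+] = 0.004654/0.07076 = 0.06576 M.
Ka(N2H5+) = Kw/Kb = 1.0e-14 / 1.3 x 10^-6 = 7.69e-9.
[H^+] = sqrt(Ka x [N2H5+]) = sqrt(7.69e-9 x 0.06576) = 2.25e-5 M.
pH = -log(2.25e-5) = 4.65.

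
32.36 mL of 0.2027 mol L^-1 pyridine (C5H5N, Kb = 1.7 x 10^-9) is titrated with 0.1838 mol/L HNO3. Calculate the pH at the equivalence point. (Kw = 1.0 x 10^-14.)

n(C5H5N) = 0.2027 x 0.03236 = 0.006559 mol; V(HNO3) at equivalence = 0.006559/0.1838 = 0.03569 L.
At equivalence the base is fully converted to C5H5NH+; total volume = 0.06805 L, so [C5H5NH+] = 0.006559/0.06805 = 0.09639 M.
Ka(C5H5NH+) = Kw/Kb = 1.0e-14 / 1.7 x 10^-9 = 5.88e-6.
[H^+] = sqrt(Ka x [C5H5NH+]) = sqrt(5.88e-6 x 0.09639) = 0.000753 M.
pH = -log(0.000753) = 3.12.

3.12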